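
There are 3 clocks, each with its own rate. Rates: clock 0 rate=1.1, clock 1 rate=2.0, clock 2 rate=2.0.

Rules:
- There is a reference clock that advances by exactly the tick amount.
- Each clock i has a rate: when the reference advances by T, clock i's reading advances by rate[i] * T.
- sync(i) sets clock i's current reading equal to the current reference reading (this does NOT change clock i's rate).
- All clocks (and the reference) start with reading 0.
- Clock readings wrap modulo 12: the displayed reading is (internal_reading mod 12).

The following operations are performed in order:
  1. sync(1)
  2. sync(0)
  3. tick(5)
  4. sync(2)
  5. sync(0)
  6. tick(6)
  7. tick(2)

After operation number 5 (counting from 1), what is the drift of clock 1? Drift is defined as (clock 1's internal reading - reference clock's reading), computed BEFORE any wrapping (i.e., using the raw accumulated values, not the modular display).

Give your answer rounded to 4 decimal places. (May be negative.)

Answer: 5.0000

Derivation:
After op 1 sync(1): ref=0.0000 raw=[0.0000 0.0000 0.0000]
After op 2 sync(0): ref=0.0000 raw=[0.0000 0.0000 0.0000]
After op 3 tick(5): ref=5.0000 raw=[5.5000 10.0000 10.0000]
After op 4 sync(2): ref=5.0000 raw=[5.5000 10.0000 5.0000]
After op 5 sync(0): ref=5.0000 raw=[5.0000 10.0000 5.0000]
Drift of clock 1 after op 5: 10.0000 - 5.0000 = 5.0000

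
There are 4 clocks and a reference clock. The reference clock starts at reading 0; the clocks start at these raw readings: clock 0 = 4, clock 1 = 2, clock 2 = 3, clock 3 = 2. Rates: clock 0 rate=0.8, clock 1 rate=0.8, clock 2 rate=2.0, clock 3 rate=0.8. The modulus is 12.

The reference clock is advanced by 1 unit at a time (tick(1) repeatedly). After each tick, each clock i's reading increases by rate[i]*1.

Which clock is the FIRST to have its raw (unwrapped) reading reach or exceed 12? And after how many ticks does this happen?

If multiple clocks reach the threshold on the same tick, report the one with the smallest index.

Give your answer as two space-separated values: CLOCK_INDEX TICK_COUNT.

clock 0: start=4, rate=0.8, needs 12-4 = 8; ticks = ceil(8/0.8) = ceil(10.0000) = 10; reading at tick 10 = 4 + 0.8*10 = 12.0000
clock 1: start=2, rate=0.8, needs 12-2 = 10; ticks = ceil(10/0.8) = ceil(12.5000) = 13; reading at tick 13 = 2 + 0.8*13 = 12.4000
clock 2: start=3, rate=2.0, needs 12-3 = 9; ticks = ceil(9/2.0) = ceil(4.5000) = 5; reading at tick 5 = 3 + 2.0*5 = 13.0000
clock 3: start=2, rate=0.8, needs 12-2 = 10; ticks = ceil(10/0.8) = ceil(12.5000) = 13; reading at tick 13 = 2 + 0.8*13 = 12.4000
Minimum tick count = 5; winners = [2]; smallest index = 2

Answer: 2 5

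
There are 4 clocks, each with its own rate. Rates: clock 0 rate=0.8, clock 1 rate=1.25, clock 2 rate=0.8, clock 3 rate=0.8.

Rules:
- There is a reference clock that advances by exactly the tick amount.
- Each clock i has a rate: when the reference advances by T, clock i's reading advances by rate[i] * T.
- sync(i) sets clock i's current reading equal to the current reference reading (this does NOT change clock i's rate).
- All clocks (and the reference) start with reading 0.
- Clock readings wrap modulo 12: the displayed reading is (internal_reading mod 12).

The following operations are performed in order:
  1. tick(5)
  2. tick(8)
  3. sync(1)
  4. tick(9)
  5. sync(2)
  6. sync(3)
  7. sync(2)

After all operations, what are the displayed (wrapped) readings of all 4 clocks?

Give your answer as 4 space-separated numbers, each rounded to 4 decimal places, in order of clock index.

Answer: 5.6000 0.2500 10.0000 10.0000

Derivation:
After op 1 tick(5): ref=5.0000 raw=[4.0000 6.2500 4.0000 4.0000]
After op 2 tick(8): ref=13.0000 raw=[10.4000 16.2500 10.4000 10.4000]
After op 3 sync(1): ref=13.0000 raw=[10.4000 13.0000 10.4000 10.4000]
After op 4 tick(9): ref=22.0000 raw=[17.6000 24.2500 17.6000 17.6000]
After op 5 sync(2): ref=22.0000 raw=[17.6000 24.2500 22.0000 17.6000]
After op 6 sync(3): ref=22.0000 raw=[17.6000 24.2500 22.0000 22.0000]
After op 7 sync(2): ref=22.0000 raw=[17.6000 24.2500 22.0000 22.0000]
Wrap final raw readings (mod 12): 17.6000 mod 12 = 5.6000; 24.2500 mod 12 = 0.2500; 22.0000 mod 12 = 10.0000; 22.0000 mod 12 = 10.0000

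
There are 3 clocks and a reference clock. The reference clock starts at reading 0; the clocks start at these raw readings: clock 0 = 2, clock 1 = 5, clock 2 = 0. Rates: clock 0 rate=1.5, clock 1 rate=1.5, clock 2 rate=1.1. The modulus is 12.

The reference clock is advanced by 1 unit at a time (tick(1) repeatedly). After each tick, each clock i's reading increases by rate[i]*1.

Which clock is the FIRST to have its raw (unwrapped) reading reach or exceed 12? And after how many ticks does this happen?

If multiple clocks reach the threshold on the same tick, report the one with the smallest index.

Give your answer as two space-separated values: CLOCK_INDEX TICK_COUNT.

Answer: 1 5

Derivation:
clock 0: start=2, rate=1.5, needs 12-2 = 10; ticks = ceil(10/1.5) = ceil(6.6667) = 7; reading at tick 7 = 2 + 1.5*7 = 12.5000
clock 1: start=5, rate=1.5, needs 12-5 = 7; ticks = ceil(7/1.5) = ceil(4.6667) = 5; reading at tick 5 = 5 + 1.5*5 = 12.5000
clock 2: start=0, rate=1.1, needs 12-0 = 12; ticks = ceil(12/1.1) = ceil(10.9091) = 11; reading at tick 11 = 0 + 1.1*11 = 12.1000
Minimum tick count = 5; winners = [1]; smallest index = 1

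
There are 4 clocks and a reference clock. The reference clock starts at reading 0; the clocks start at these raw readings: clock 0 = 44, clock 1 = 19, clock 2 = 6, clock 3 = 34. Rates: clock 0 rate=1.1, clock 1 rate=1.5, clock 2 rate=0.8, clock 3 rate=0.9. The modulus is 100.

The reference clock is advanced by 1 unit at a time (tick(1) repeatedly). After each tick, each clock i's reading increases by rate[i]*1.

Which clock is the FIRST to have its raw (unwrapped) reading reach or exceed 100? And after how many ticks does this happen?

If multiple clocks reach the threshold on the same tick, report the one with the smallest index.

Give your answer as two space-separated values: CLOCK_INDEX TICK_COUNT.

clock 0: start=44, rate=1.1, needs 100-44 = 56; ticks = ceil(56/1.1) = ceil(50.9091) = 51; reading at tick 51 = 44 + 1.1*51 = 100.1000
clock 1: start=19, rate=1.5, needs 100-19 = 81; ticks = ceil(81/1.5) = ceil(54.0000) = 54; reading at tick 54 = 19 + 1.5*54 = 100.0000
clock 2: start=6, rate=0.8, needs 100-6 = 94; ticks = ceil(94/0.8) = ceil(117.5000) = 118; reading at tick 118 = 6 + 0.8*118 = 100.4000
clock 3: start=34, rate=0.9, needs 100-34 = 66; ticks = ceil(66/0.9) = ceil(73.3333) = 74; reading at tick 74 = 34 + 0.9*74 = 100.6000
Minimum tick count = 51; winners = [0]; smallest index = 0

Answer: 0 51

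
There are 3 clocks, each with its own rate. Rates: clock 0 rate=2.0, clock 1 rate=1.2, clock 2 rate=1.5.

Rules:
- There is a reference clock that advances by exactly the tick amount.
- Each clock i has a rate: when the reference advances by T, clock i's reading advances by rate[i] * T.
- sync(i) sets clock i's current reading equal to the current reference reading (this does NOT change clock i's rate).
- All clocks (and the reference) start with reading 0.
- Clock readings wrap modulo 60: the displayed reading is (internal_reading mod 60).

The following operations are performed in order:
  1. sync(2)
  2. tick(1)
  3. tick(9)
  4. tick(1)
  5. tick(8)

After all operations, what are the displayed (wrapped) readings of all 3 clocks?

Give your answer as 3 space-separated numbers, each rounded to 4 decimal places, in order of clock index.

After op 1 sync(2): ref=0.0000 raw=[0.0000 0.0000 0.0000]
After op 2 tick(1): ref=1.0000 raw=[2.0000 1.2000 1.5000]
After op 3 tick(9): ref=10.0000 raw=[20.0000 12.0000 15.0000]
After op 4 tick(1): ref=11.0000 raw=[22.0000 13.2000 16.5000]
After op 5 tick(8): ref=19.0000 raw=[38.0000 22.8000 28.5000]
Wrap final raw readings (mod 60): 38.0000 mod 60 = 38.0000; 22.8000 mod 60 = 22.8000; 28.5000 mod 60 = 28.5000

Answer: 38.0000 22.8000 28.5000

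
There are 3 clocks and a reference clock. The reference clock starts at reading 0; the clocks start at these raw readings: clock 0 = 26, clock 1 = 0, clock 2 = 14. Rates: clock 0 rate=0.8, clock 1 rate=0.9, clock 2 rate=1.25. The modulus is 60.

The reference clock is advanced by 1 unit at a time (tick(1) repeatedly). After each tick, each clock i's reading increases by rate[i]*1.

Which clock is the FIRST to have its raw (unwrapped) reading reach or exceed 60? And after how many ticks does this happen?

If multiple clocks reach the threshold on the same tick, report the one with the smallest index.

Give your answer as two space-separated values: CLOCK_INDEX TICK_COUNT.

clock 0: start=26, rate=0.8, needs 60-26 = 34; ticks = ceil(34/0.8) = ceil(42.5000) = 43; reading at tick 43 = 26 + 0.8*43 = 60.4000
clock 1: start=0, rate=0.9, needs 60-0 = 60; ticks = ceil(60/0.9) = ceil(66.6667) = 67; reading at tick 67 = 0 + 0.9*67 = 60.3000
clock 2: start=14, rate=1.25, needs 60-14 = 46; ticks = ceil(46/1.25) = ceil(36.8000) = 37; reading at tick 37 = 14 + 1.25*37 = 60.2500
Minimum tick count = 37; winners = [2]; smallest index = 2

Answer: 2 37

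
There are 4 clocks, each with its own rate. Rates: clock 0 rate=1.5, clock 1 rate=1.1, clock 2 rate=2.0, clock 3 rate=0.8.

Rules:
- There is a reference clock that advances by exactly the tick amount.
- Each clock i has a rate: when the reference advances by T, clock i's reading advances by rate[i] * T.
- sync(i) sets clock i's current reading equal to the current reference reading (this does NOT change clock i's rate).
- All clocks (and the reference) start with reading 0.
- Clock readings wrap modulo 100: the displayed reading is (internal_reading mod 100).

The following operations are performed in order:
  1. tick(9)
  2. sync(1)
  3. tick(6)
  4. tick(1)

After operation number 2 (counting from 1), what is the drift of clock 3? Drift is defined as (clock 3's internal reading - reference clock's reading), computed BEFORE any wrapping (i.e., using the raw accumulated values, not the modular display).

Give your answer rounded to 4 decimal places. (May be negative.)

After op 1 tick(9): ref=9.0000 raw=[13.5000 9.9000 18.0000 7.2000]
After op 2 sync(1): ref=9.0000 raw=[13.5000 9.0000 18.0000 7.2000]
Drift of clock 3 after op 2: 7.2000 - 9.0000 = -1.8000

Answer: -1.8000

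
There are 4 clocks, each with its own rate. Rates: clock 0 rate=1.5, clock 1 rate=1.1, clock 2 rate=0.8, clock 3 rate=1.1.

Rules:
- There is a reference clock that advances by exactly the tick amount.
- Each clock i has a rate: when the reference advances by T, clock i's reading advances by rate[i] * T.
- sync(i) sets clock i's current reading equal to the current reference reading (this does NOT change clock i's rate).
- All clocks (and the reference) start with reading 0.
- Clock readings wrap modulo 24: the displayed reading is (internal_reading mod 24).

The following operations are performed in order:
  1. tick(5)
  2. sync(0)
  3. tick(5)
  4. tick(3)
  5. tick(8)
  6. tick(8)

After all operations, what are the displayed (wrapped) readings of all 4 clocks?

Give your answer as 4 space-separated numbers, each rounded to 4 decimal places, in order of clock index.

After op 1 tick(5): ref=5.0000 raw=[7.5000 5.5000 4.0000 5.5000]
After op 2 sync(0): ref=5.0000 raw=[5.0000 5.5000 4.0000 5.5000]
After op 3 tick(5): ref=10.0000 raw=[12.5000 11.0000 8.0000 11.0000]
After op 4 tick(3): ref=13.0000 raw=[17.0000 14.3000 10.4000 14.3000]
After op 5 tick(8): ref=21.0000 raw=[29.0000 23.1000 16.8000 23.1000]
After op 6 tick(8): ref=29.0000 raw=[41.0000 31.9000 23.2000 31.9000]
Wrap final raw readings (mod 24): 41.0000 mod 24 = 17.0000; 31.9000 mod 24 = 7.9000; 23.2000 mod 24 = 23.2000; 31.9000 mod 24 = 7.9000

Answer: 17.0000 7.9000 23.2000 7.9000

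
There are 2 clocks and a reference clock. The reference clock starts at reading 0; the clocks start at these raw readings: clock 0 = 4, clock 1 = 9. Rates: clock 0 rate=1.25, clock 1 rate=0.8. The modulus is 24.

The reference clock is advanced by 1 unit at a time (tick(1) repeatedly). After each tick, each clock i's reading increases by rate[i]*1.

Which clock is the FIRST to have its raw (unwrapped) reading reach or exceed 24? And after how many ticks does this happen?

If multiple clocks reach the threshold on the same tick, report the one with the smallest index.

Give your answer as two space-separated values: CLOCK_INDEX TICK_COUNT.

clock 0: start=4, rate=1.25, needs 24-4 = 20; ticks = ceil(20/1.25) = ceil(16.0000) = 16; reading at tick 16 = 4 + 1.25*16 = 24.0000
clock 1: start=9, rate=0.8, needs 24-9 = 15; ticks = ceil(15/0.8) = ceil(18.7500) = 19; reading at tick 19 = 9 + 0.8*19 = 24.2000
Minimum tick count = 16; winners = [0]; smallest index = 0

Answer: 0 16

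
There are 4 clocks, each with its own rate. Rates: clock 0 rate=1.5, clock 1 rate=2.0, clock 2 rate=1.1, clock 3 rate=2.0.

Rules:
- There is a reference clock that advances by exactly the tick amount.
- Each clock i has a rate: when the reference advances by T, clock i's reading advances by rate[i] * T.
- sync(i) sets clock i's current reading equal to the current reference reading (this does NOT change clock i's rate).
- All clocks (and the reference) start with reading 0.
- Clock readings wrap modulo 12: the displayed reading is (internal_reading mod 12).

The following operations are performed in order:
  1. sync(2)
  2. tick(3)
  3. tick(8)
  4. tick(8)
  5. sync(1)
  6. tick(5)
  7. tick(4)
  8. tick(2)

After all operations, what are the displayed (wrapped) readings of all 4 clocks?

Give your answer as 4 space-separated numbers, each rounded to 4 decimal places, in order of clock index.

Answer: 9.0000 5.0000 9.0000 0.0000

Derivation:
After op 1 sync(2): ref=0.0000 raw=[0.0000 0.0000 0.0000 0.0000]
After op 2 tick(3): ref=3.0000 raw=[4.5000 6.0000 3.3000 6.0000]
After op 3 tick(8): ref=11.0000 raw=[16.5000 22.0000 12.1000 22.0000]
After op 4 tick(8): ref=19.0000 raw=[28.5000 38.0000 20.9000 38.0000]
After op 5 sync(1): ref=19.0000 raw=[28.5000 19.0000 20.9000 38.0000]
After op 6 tick(5): ref=24.0000 raw=[36.0000 29.0000 26.4000 48.0000]
After op 7 tick(4): ref=28.0000 raw=[42.0000 37.0000 30.8000 56.0000]
After op 8 tick(2): ref=30.0000 raw=[45.0000 41.0000 33.0000 60.0000]
Wrap final raw readings (mod 12): 45.0000 mod 12 = 9.0000; 41.0000 mod 12 = 5.0000; 33.0000 mod 12 = 9.0000; 60.0000 mod 12 = 0.0000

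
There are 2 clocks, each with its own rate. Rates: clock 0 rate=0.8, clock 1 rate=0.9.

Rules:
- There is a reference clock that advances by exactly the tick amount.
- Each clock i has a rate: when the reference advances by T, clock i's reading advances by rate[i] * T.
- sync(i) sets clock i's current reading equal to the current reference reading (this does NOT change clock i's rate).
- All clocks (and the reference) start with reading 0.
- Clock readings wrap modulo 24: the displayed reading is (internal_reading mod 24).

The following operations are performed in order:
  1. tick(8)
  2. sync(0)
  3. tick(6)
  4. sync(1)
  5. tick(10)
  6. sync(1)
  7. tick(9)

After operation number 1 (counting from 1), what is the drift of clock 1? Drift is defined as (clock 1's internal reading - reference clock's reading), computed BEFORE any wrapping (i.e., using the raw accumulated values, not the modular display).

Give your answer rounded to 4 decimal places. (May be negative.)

After op 1 tick(8): ref=8.0000 raw=[6.4000 7.2000]
Drift of clock 1 after op 1: 7.2000 - 8.0000 = -0.8000

Answer: -0.8000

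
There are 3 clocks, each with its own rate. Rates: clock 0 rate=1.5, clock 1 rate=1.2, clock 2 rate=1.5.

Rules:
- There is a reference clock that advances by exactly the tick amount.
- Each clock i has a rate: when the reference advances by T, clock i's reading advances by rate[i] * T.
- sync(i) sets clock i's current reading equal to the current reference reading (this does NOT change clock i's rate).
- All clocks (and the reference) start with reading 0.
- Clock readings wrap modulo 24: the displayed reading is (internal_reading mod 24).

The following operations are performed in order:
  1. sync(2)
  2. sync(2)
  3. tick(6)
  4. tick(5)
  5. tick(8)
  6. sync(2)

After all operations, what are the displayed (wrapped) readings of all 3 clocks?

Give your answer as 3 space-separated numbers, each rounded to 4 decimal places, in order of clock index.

Answer: 4.5000 22.8000 19.0000

Derivation:
After op 1 sync(2): ref=0.0000 raw=[0.0000 0.0000 0.0000]
After op 2 sync(2): ref=0.0000 raw=[0.0000 0.0000 0.0000]
After op 3 tick(6): ref=6.0000 raw=[9.0000 7.2000 9.0000]
After op 4 tick(5): ref=11.0000 raw=[16.5000 13.2000 16.5000]
After op 5 tick(8): ref=19.0000 raw=[28.5000 22.8000 28.5000]
After op 6 sync(2): ref=19.0000 raw=[28.5000 22.8000 19.0000]
Wrap final raw readings (mod 24): 28.5000 mod 24 = 4.5000; 22.8000 mod 24 = 22.8000; 19.0000 mod 24 = 19.0000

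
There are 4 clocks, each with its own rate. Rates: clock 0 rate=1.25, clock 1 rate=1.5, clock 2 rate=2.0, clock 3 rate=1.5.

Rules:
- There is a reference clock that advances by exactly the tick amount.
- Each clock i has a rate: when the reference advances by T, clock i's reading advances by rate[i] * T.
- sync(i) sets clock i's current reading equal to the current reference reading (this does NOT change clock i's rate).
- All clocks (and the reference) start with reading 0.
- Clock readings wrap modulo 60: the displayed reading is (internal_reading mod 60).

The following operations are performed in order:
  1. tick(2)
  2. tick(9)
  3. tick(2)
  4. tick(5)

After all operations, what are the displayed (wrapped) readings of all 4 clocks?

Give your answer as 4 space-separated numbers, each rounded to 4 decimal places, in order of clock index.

Answer: 22.5000 27.0000 36.0000 27.0000

Derivation:
After op 1 tick(2): ref=2.0000 raw=[2.5000 3.0000 4.0000 3.0000]
After op 2 tick(9): ref=11.0000 raw=[13.7500 16.5000 22.0000 16.5000]
After op 3 tick(2): ref=13.0000 raw=[16.2500 19.5000 26.0000 19.5000]
After op 4 tick(5): ref=18.0000 raw=[22.5000 27.0000 36.0000 27.0000]
Wrap final raw readings (mod 60): 22.5000 mod 60 = 22.5000; 27.0000 mod 60 = 27.0000; 36.0000 mod 60 = 36.0000; 27.0000 mod 60 = 27.0000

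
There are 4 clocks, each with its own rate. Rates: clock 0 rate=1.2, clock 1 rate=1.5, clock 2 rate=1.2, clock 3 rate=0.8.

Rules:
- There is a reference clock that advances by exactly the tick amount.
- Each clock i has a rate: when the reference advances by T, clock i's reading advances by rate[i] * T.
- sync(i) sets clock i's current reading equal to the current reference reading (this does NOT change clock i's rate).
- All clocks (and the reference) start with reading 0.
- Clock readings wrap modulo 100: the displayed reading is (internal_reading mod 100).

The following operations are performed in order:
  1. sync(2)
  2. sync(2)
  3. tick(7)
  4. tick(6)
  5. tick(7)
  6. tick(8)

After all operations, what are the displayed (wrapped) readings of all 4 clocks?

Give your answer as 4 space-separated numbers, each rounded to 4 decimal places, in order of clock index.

After op 1 sync(2): ref=0.0000 raw=[0.0000 0.0000 0.0000 0.0000]
After op 2 sync(2): ref=0.0000 raw=[0.0000 0.0000 0.0000 0.0000]
After op 3 tick(7): ref=7.0000 raw=[8.4000 10.5000 8.4000 5.6000]
After op 4 tick(6): ref=13.0000 raw=[15.6000 19.5000 15.6000 10.4000]
After op 5 tick(7): ref=20.0000 raw=[24.0000 30.0000 24.0000 16.0000]
After op 6 tick(8): ref=28.0000 raw=[33.6000 42.0000 33.6000 22.4000]
Wrap final raw readings (mod 100): 33.6000 mod 100 = 33.6000; 42.0000 mod 100 = 42.0000; 33.6000 mod 100 = 33.6000; 22.4000 mod 100 = 22.4000

Answer: 33.6000 42.0000 33.6000 22.4000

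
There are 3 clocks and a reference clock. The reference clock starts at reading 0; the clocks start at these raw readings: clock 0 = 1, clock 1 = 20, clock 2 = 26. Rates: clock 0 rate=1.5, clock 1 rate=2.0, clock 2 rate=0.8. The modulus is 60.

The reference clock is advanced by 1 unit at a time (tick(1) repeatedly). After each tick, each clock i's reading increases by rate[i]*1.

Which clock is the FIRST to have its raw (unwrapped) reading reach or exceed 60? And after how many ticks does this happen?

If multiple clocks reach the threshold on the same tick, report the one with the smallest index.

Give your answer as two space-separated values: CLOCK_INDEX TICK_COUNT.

clock 0: start=1, rate=1.5, needs 60-1 = 59; ticks = ceil(59/1.5) = ceil(39.3333) = 40; reading at tick 40 = 1 + 1.5*40 = 61.0000
clock 1: start=20, rate=2.0, needs 60-20 = 40; ticks = ceil(40/2.0) = ceil(20.0000) = 20; reading at tick 20 = 20 + 2.0*20 = 60.0000
clock 2: start=26, rate=0.8, needs 60-26 = 34; ticks = ceil(34/0.8) = ceil(42.5000) = 43; reading at tick 43 = 26 + 0.8*43 = 60.4000
Minimum tick count = 20; winners = [1]; smallest index = 1

Answer: 1 20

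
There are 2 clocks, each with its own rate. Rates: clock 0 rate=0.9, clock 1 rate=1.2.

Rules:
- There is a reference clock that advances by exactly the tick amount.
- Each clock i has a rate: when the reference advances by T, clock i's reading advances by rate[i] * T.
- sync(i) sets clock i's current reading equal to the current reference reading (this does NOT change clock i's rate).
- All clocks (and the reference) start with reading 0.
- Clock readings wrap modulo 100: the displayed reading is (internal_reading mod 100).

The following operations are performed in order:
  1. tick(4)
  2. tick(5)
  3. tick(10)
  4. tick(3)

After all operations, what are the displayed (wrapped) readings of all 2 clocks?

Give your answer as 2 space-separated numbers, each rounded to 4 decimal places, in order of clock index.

After op 1 tick(4): ref=4.0000 raw=[3.6000 4.8000]
After op 2 tick(5): ref=9.0000 raw=[8.1000 10.8000]
After op 3 tick(10): ref=19.0000 raw=[17.1000 22.8000]
After op 4 tick(3): ref=22.0000 raw=[19.8000 26.4000]
Wrap final raw readings (mod 100): 19.8000 mod 100 = 19.8000; 26.4000 mod 100 = 26.4000

Answer: 19.8000 26.4000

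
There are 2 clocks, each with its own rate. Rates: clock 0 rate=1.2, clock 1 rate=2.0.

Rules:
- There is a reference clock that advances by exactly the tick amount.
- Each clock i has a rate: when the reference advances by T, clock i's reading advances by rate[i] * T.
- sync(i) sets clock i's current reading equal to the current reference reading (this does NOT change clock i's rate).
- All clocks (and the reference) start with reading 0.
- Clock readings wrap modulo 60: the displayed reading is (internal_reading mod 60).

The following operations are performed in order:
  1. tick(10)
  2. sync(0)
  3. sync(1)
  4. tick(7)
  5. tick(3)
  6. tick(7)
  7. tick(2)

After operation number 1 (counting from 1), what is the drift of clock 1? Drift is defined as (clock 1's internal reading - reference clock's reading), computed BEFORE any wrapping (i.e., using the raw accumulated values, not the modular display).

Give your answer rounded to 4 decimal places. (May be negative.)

Answer: 10.0000

Derivation:
After op 1 tick(10): ref=10.0000 raw=[12.0000 20.0000]
Drift of clock 1 after op 1: 20.0000 - 10.0000 = 10.0000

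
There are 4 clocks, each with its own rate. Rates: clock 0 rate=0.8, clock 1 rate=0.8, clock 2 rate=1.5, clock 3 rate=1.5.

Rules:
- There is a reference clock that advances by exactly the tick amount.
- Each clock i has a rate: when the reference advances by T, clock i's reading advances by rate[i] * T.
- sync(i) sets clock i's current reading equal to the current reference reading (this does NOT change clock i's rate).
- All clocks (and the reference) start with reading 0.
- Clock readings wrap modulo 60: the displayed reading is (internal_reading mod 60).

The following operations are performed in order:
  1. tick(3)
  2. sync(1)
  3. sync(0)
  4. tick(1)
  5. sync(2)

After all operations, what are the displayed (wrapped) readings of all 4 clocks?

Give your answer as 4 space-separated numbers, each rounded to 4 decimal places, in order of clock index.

Answer: 3.8000 3.8000 4.0000 6.0000

Derivation:
After op 1 tick(3): ref=3.0000 raw=[2.4000 2.4000 4.5000 4.5000]
After op 2 sync(1): ref=3.0000 raw=[2.4000 3.0000 4.5000 4.5000]
After op 3 sync(0): ref=3.0000 raw=[3.0000 3.0000 4.5000 4.5000]
After op 4 tick(1): ref=4.0000 raw=[3.8000 3.8000 6.0000 6.0000]
After op 5 sync(2): ref=4.0000 raw=[3.8000 3.8000 4.0000 6.0000]
Wrap final raw readings (mod 60): 3.8000 mod 60 = 3.8000; 3.8000 mod 60 = 3.8000; 4.0000 mod 60 = 4.0000; 6.0000 mod 60 = 6.0000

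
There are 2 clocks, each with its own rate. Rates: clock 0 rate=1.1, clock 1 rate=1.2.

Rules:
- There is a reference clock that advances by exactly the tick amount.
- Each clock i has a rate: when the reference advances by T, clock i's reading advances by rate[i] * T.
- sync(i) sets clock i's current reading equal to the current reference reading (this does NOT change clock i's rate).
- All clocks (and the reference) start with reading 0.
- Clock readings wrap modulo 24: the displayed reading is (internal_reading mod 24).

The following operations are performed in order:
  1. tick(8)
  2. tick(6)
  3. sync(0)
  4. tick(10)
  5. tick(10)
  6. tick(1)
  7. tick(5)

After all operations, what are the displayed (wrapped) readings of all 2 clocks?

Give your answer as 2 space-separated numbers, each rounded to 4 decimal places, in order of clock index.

After op 1 tick(8): ref=8.0000 raw=[8.8000 9.6000]
After op 2 tick(6): ref=14.0000 raw=[15.4000 16.8000]
After op 3 sync(0): ref=14.0000 raw=[14.0000 16.8000]
After op 4 tick(10): ref=24.0000 raw=[25.0000 28.8000]
After op 5 tick(10): ref=34.0000 raw=[36.0000 40.8000]
After op 6 tick(1): ref=35.0000 raw=[37.1000 42.0000]
After op 7 tick(5): ref=40.0000 raw=[42.6000 48.0000]
Wrap final raw readings (mod 24): 42.6000 mod 24 = 18.6000; 48.0000 mod 24 = 0.0000

Answer: 18.6000 0.0000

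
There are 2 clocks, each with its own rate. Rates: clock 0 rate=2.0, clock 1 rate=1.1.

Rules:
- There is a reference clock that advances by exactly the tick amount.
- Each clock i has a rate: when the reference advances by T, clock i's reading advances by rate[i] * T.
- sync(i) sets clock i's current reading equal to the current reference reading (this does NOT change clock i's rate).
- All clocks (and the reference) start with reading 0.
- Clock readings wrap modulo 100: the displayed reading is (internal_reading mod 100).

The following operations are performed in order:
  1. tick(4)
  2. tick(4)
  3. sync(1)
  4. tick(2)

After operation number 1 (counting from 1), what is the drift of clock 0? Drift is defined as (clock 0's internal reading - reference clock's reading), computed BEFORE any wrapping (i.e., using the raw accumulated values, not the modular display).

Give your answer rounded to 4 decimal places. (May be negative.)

Answer: 4.0000

Derivation:
After op 1 tick(4): ref=4.0000 raw=[8.0000 4.4000]
Drift of clock 0 after op 1: 8.0000 - 4.0000 = 4.0000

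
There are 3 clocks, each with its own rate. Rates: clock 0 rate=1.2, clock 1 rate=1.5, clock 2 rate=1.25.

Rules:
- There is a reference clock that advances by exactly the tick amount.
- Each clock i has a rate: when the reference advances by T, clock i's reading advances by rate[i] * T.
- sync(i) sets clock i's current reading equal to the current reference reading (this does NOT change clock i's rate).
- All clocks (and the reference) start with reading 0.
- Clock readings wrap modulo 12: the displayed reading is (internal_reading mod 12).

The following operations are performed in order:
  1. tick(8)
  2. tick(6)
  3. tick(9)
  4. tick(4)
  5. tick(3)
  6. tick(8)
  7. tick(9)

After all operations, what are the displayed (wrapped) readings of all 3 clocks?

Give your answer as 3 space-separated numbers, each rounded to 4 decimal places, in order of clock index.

Answer: 8.4000 10.5000 10.7500

Derivation:
After op 1 tick(8): ref=8.0000 raw=[9.6000 12.0000 10.0000]
After op 2 tick(6): ref=14.0000 raw=[16.8000 21.0000 17.5000]
After op 3 tick(9): ref=23.0000 raw=[27.6000 34.5000 28.7500]
After op 4 tick(4): ref=27.0000 raw=[32.4000 40.5000 33.7500]
After op 5 tick(3): ref=30.0000 raw=[36.0000 45.0000 37.5000]
After op 6 tick(8): ref=38.0000 raw=[45.6000 57.0000 47.5000]
After op 7 tick(9): ref=47.0000 raw=[56.4000 70.5000 58.7500]
Wrap final raw readings (mod 12): 56.4000 mod 12 = 8.4000; 70.5000 mod 12 = 10.5000; 58.7500 mod 12 = 10.7500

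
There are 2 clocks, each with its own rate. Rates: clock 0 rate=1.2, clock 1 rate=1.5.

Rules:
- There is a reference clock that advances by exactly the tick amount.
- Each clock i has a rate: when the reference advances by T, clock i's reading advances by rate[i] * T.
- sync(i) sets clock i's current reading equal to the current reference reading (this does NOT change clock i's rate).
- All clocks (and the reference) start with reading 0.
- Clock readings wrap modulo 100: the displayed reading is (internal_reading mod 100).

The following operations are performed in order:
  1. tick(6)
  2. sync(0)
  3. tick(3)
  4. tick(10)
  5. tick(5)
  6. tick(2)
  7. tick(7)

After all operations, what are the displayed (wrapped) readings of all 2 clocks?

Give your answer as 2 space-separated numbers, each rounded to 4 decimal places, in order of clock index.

Answer: 38.4000 49.5000

Derivation:
After op 1 tick(6): ref=6.0000 raw=[7.2000 9.0000]
After op 2 sync(0): ref=6.0000 raw=[6.0000 9.0000]
After op 3 tick(3): ref=9.0000 raw=[9.6000 13.5000]
After op 4 tick(10): ref=19.0000 raw=[21.6000 28.5000]
After op 5 tick(5): ref=24.0000 raw=[27.6000 36.0000]
After op 6 tick(2): ref=26.0000 raw=[30.0000 39.0000]
After op 7 tick(7): ref=33.0000 raw=[38.4000 49.5000]
Wrap final raw readings (mod 100): 38.4000 mod 100 = 38.4000; 49.5000 mod 100 = 49.5000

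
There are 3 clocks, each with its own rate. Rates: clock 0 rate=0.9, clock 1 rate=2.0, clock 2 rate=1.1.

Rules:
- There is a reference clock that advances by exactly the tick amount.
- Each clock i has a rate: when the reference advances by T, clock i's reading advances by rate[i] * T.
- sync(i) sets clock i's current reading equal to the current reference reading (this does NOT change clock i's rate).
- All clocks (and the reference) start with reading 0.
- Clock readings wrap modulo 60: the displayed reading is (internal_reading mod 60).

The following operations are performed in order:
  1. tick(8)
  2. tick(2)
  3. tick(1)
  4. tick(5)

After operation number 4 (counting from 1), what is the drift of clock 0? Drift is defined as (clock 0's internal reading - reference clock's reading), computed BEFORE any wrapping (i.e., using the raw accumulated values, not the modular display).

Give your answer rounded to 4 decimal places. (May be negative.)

Answer: -1.6000

Derivation:
After op 1 tick(8): ref=8.0000 raw=[7.2000 16.0000 8.8000]
After op 2 tick(2): ref=10.0000 raw=[9.0000 20.0000 11.0000]
After op 3 tick(1): ref=11.0000 raw=[9.9000 22.0000 12.1000]
After op 4 tick(5): ref=16.0000 raw=[14.4000 32.0000 17.6000]
Drift of clock 0 after op 4: 14.4000 - 16.0000 = -1.6000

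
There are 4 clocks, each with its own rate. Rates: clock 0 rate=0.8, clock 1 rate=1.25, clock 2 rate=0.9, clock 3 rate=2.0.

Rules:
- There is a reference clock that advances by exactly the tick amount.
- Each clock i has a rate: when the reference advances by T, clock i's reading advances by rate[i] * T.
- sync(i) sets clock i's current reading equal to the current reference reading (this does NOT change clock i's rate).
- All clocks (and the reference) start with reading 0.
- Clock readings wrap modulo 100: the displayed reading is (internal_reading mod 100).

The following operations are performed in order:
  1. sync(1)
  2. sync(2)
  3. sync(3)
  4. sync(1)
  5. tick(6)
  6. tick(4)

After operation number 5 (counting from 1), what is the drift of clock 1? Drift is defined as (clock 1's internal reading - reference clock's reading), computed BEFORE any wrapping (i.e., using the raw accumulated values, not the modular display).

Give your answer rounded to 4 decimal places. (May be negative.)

After op 1 sync(1): ref=0.0000 raw=[0.0000 0.0000 0.0000 0.0000]
After op 2 sync(2): ref=0.0000 raw=[0.0000 0.0000 0.0000 0.0000]
After op 3 sync(3): ref=0.0000 raw=[0.0000 0.0000 0.0000 0.0000]
After op 4 sync(1): ref=0.0000 raw=[0.0000 0.0000 0.0000 0.0000]
After op 5 tick(6): ref=6.0000 raw=[4.8000 7.5000 5.4000 12.0000]
Drift of clock 1 after op 5: 7.5000 - 6.0000 = 1.5000

Answer: 1.5000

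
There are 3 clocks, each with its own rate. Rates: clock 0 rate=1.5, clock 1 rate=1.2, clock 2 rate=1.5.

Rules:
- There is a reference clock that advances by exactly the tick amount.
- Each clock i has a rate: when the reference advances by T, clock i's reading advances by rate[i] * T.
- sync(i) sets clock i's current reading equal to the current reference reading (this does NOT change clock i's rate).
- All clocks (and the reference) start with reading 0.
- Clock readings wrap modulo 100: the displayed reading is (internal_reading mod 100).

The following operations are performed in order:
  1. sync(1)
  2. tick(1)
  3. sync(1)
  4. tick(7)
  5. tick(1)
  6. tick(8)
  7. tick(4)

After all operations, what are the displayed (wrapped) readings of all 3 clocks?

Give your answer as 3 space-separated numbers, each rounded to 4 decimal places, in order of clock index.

After op 1 sync(1): ref=0.0000 raw=[0.0000 0.0000 0.0000]
After op 2 tick(1): ref=1.0000 raw=[1.5000 1.2000 1.5000]
After op 3 sync(1): ref=1.0000 raw=[1.5000 1.0000 1.5000]
After op 4 tick(7): ref=8.0000 raw=[12.0000 9.4000 12.0000]
After op 5 tick(1): ref=9.0000 raw=[13.5000 10.6000 13.5000]
After op 6 tick(8): ref=17.0000 raw=[25.5000 20.2000 25.5000]
After op 7 tick(4): ref=21.0000 raw=[31.5000 25.0000 31.5000]
Wrap final raw readings (mod 100): 31.5000 mod 100 = 31.5000; 25.0000 mod 100 = 25.0000; 31.5000 mod 100 = 31.5000

Answer: 31.5000 25.0000 31.5000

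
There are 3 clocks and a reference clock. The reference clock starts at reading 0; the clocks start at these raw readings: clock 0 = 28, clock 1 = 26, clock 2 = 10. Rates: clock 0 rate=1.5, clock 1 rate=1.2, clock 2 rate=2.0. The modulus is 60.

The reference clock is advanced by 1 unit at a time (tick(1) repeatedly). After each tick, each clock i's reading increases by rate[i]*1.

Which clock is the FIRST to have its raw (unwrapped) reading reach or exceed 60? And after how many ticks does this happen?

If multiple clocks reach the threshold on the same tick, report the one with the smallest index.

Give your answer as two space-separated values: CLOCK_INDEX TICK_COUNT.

clock 0: start=28, rate=1.5, needs 60-28 = 32; ticks = ceil(32/1.5) = ceil(21.3333) = 22; reading at tick 22 = 28 + 1.5*22 = 61.0000
clock 1: start=26, rate=1.2, needs 60-26 = 34; ticks = ceil(34/1.2) = ceil(28.3333) = 29; reading at tick 29 = 26 + 1.2*29 = 60.8000
clock 2: start=10, rate=2.0, needs 60-10 = 50; ticks = ceil(50/2.0) = ceil(25.0000) = 25; reading at tick 25 = 10 + 2.0*25 = 60.0000
Minimum tick count = 22; winners = [0]; smallest index = 0

Answer: 0 22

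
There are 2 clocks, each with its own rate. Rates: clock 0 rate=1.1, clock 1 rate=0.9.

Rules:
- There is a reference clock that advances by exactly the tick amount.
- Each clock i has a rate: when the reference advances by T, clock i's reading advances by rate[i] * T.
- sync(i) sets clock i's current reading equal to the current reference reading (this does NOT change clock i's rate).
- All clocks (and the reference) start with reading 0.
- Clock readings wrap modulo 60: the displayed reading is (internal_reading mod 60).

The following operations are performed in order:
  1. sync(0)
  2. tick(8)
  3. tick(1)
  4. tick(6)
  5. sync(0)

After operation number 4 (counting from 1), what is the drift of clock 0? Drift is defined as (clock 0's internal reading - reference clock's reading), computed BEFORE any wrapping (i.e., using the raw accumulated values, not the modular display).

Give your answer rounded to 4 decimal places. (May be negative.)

Answer: 1.5000

Derivation:
After op 1 sync(0): ref=0.0000 raw=[0.0000 0.0000]
After op 2 tick(8): ref=8.0000 raw=[8.8000 7.2000]
After op 3 tick(1): ref=9.0000 raw=[9.9000 8.1000]
After op 4 tick(6): ref=15.0000 raw=[16.5000 13.5000]
Drift of clock 0 after op 4: 16.5000 - 15.0000 = 1.5000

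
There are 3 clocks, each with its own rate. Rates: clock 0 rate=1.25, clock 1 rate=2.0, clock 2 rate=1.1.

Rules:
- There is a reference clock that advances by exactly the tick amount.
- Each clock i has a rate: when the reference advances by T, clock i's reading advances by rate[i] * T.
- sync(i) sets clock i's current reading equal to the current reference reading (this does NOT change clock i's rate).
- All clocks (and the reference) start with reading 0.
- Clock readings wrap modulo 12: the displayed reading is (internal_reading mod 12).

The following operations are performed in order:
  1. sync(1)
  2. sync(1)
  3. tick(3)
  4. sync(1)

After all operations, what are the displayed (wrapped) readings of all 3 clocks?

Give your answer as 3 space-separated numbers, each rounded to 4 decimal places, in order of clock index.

Answer: 3.7500 3.0000 3.3000

Derivation:
After op 1 sync(1): ref=0.0000 raw=[0.0000 0.0000 0.0000]
After op 2 sync(1): ref=0.0000 raw=[0.0000 0.0000 0.0000]
After op 3 tick(3): ref=3.0000 raw=[3.7500 6.0000 3.3000]
After op 4 sync(1): ref=3.0000 raw=[3.7500 3.0000 3.3000]
Wrap final raw readings (mod 12): 3.7500 mod 12 = 3.7500; 3.0000 mod 12 = 3.0000; 3.3000 mod 12 = 3.3000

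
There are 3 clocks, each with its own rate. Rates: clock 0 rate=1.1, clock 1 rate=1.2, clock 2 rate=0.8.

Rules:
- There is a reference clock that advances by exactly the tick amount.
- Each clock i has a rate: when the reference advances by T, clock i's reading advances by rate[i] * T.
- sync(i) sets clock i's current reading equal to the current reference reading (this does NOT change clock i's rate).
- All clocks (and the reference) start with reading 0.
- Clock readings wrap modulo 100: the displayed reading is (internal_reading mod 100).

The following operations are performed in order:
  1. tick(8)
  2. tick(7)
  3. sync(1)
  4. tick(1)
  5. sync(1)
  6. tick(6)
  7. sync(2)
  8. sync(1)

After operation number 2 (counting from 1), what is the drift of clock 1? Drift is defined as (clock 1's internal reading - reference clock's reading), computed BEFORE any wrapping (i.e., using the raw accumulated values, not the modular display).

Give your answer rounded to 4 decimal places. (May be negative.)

Answer: 3.0000

Derivation:
After op 1 tick(8): ref=8.0000 raw=[8.8000 9.6000 6.4000]
After op 2 tick(7): ref=15.0000 raw=[16.5000 18.0000 12.0000]
Drift of clock 1 after op 2: 18.0000 - 15.0000 = 3.0000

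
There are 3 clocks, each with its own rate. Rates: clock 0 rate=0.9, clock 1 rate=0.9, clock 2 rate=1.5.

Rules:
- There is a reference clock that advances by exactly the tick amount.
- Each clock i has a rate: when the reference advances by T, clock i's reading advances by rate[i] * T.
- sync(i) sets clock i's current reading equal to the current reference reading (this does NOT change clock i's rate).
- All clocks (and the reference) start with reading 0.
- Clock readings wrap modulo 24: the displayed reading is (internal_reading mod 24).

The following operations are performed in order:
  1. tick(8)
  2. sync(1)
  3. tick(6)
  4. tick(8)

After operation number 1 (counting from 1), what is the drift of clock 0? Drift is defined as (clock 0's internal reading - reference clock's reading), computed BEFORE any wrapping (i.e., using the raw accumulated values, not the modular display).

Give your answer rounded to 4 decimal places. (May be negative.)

After op 1 tick(8): ref=8.0000 raw=[7.2000 7.2000 12.0000]
Drift of clock 0 after op 1: 7.2000 - 8.0000 = -0.8000

Answer: -0.8000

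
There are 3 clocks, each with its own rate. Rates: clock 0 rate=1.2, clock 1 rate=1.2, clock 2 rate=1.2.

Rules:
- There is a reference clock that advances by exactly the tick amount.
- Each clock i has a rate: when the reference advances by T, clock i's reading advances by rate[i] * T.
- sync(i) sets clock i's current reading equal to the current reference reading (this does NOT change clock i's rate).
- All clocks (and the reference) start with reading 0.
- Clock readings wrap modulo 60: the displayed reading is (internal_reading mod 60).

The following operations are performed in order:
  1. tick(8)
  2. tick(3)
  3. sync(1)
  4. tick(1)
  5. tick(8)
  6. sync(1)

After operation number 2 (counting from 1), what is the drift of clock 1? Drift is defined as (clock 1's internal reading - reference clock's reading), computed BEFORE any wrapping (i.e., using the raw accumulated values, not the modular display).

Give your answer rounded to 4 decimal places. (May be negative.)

Answer: 2.2000

Derivation:
After op 1 tick(8): ref=8.0000 raw=[9.6000 9.6000 9.6000]
After op 2 tick(3): ref=11.0000 raw=[13.2000 13.2000 13.2000]
Drift of clock 1 after op 2: 13.2000 - 11.0000 = 2.2000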